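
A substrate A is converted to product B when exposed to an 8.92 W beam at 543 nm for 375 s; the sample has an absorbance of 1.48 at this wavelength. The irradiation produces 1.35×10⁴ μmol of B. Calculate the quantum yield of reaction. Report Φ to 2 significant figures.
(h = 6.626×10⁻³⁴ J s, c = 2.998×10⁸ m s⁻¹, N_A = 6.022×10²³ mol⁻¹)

Product: 1.35×10⁴ μmol = 0.0135 mol.
Photon energy at 543 nm: hc/λ = (6.626×10⁻³⁴)(2.998×10⁸)/(543×10⁻⁹) = 3.658×10⁻¹⁹ J.
Energy delivered: (8.92 W)(375 s) = 3345 J.
Photons incident: 3345 / 3.658×10⁻¹⁹ = 9.144×10²¹, i.e. 9.144×10²¹/6.022×10²³ = 0.01518 mol.
Fraction absorbed: 1 − 10^(−1.48) = 0.9669.
Photons absorbed: 0.9669 × 0.01518 = 0.01468 mol.
Φ = 0.0135 mol / 0.01468 mol photons = 0.92.

Φ = 0.92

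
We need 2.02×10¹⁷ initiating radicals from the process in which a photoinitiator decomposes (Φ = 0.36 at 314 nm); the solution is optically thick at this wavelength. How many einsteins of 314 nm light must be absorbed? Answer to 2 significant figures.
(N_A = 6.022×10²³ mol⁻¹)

Product: 2.02×10¹⁷ / 6.022×10²³ = 3.354×10⁻⁷ mol.
Photons that must be absorbed: 3.354×10⁻⁷ / 0.36 = 9.317×10⁻⁷ mol.

9.3×10⁻⁷ einstein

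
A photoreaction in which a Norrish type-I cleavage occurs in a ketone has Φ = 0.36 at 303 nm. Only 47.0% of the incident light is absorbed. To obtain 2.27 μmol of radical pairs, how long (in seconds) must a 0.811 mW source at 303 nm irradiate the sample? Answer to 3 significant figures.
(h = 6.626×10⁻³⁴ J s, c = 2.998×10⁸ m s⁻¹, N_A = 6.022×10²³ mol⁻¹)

Product: 2.27 μmol = 2.27×10⁻⁶ mol.
Photons that must be absorbed: 2.27×10⁻⁶ / 0.36 = 6.306×10⁻⁶ mol.
Incident photons needed: 6.306×10⁻⁶ / 0.470 = 1.342×10⁻⁵ mol.
Photon energy: hc/λ = 6.556×10⁻¹⁹ J; per mole, 3.948×10⁵ J mol⁻¹.
Energy required: 1.342×10⁻⁵ × 3.948×10⁵ = 5.298 J.
Time: 5.298 J / 0.000811 W = 6530 s.

t ≈ 6530 s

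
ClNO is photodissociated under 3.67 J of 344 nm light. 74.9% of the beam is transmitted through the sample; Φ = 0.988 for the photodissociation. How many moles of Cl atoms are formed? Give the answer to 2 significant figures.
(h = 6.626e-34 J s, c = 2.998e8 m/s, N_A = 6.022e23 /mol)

Photon energy at 344 nm: hc/λ = (6.626e-34)(2.998e8)/(344e-9) = 5.775e-19 J.
Photons incident: 3.67 / 5.775e-19 = 6.355e18, i.e. 6.355e18/6.022e23 = 1.055e-5 mol.
Fraction absorbed: 1 − 74.9/100 = 0.2510.
Photons absorbed: 0.2510 × 1.055e-5 = 2.648e-6 mol.
Product: Φ × n_abs = 0.988 × 2.648e-6 = 2.616e-6 mol.

2.6e-6 mol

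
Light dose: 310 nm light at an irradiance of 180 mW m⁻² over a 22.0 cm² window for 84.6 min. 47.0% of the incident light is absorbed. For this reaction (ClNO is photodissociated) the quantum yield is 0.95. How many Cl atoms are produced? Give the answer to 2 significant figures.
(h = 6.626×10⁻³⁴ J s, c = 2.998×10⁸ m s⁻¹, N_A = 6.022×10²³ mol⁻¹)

1.4×10¹⁸ atoms

Photon energy at 310 nm: hc/λ = (6.626×10⁻³⁴)(2.998×10⁸)/(310×10⁻⁹) = 6.408×10⁻¹⁹ J.
Energy delivered: (180 mW m⁻²)(22.0×10⁻⁴ m²)(5076 s) = 2.010 J.
Photons incident: 2.010 / 6.408×10⁻¹⁹ = 3.137×10¹⁸, i.e. 3.137×10¹⁸/6.022×10²³ = 5.209×10⁻⁶ mol.
Photons absorbed: 0.470 × 5.209×10⁻⁶ = 2.448×10⁻⁶ mol.
Product: Φ × n_abs = 0.95 × 2.448×10⁻⁶ = 2.326×10⁻⁶ mol.
As a count: 2.326×10⁻⁶ × 6.022×10²³ = 1.4×10¹⁸.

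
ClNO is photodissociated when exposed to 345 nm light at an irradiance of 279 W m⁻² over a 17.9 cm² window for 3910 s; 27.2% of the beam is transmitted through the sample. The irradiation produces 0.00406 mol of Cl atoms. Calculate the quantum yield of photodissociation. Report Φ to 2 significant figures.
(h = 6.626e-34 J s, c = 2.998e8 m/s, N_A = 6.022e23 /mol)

Φ = 0.99

Photon energy at 345 nm: hc/λ = (6.626e-34)(2.998e8)/(345e-9) = 5.758e-19 J.
Energy delivered: (279 W m⁻²)(17.9e-4 m²)(3910 s) = 1953 J.
Photons incident: 1953 / 5.758e-19 = 3.392e21, i.e. 3.392e21/6.022e23 = 0.005633 mol.
Fraction absorbed: 1 − 27.2/100 = 0.7280.
Photons absorbed: 0.7280 × 0.005633 = 0.004101 mol.
Φ = 0.00406 mol / 0.004101 mol photons = 0.99.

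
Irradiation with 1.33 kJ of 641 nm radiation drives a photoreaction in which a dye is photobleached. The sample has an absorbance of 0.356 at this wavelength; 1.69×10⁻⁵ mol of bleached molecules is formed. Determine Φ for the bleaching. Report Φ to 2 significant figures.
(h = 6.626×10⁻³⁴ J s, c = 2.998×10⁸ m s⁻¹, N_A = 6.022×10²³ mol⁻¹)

Photon energy at 641 nm: hc/λ = (6.626×10⁻³⁴)(2.998×10⁸)/(641×10⁻⁹) = 3.099×10⁻¹⁹ J.
Incident energy: 1.33 kJ = 1330 J.
Photons incident: 1330 / 3.099×10⁻¹⁹ = 4.292×10²¹, i.e. 4.292×10²¹/6.022×10²³ = 0.007127 mol.
Fraction absorbed: 1 − 10^(−0.356) = 0.5594.
Photons absorbed: 0.5594 × 0.007127 = 0.003987 mol.
Φ = 1.69×10⁻⁵ mol / 0.003987 mol photons = 0.0042.

Φ = 0.0042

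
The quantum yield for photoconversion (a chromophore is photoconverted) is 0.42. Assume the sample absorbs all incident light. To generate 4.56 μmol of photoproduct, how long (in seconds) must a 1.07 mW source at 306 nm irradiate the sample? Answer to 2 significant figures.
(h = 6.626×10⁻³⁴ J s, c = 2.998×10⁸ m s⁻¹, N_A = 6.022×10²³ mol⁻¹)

t ≈ 4000 s

Product: 4.56 μmol = 4.56×10⁻⁶ mol.
Photons that must be absorbed: 4.56×10⁻⁶ / 0.42 = 1.086×10⁻⁵ mol.
Photon energy: hc/λ = 6.492×10⁻¹⁹ J; per mole, 3.909×10⁵ J mol⁻¹.
Energy required: 1.086×10⁻⁵ × 3.909×10⁵ = 4.245 J.
Time: 4.245 J / 0.00107 W = 4000 s.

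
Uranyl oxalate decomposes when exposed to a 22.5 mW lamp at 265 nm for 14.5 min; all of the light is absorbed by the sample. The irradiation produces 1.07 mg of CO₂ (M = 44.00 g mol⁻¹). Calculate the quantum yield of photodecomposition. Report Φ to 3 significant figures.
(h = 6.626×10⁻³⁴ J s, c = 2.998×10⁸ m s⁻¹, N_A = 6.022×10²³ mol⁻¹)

Product: 1.07 mg / 44.00 g mol⁻¹ = 2.432×10⁻⁵ mol.
Photon energy at 265 nm: hc/λ = (6.626×10⁻³⁴)(2.998×10⁸)/(265×10⁻⁹) = 7.496×10⁻¹⁹ J.
Energy delivered: (22.5 mW)(870 s) = 19.58 J.
Photons incident: 19.58 / 7.496×10⁻¹⁹ = 2.612×10¹⁹, i.e. 2.612×10¹⁹/6.022×10²³ = 4.337×10⁻⁵ mol.
Φ = 2.432×10⁻⁵ mol / 4.337×10⁻⁵ mol photons = 0.561.

Φ = 0.561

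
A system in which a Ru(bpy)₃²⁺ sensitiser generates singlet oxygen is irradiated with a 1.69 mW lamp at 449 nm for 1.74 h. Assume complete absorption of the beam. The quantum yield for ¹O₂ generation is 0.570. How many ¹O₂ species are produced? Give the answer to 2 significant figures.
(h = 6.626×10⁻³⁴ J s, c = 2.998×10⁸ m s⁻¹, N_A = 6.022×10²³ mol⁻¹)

1.4×10¹⁹ species

Photon energy at 449 nm: hc/λ = (6.626×10⁻³⁴)(2.998×10⁸)/(449×10⁻⁹) = 4.424×10⁻¹⁹ J.
Energy delivered: (1.69 mW)(6264 s) = 10.59 J.
Photons incident: 10.59 / 4.424×10⁻¹⁹ = 2.394×10¹⁹, i.e. 2.394×10¹⁹/6.022×10²³ = 3.975×10⁻⁵ mol.
Product: Φ × n_abs = 0.570 × 3.975×10⁻⁵ = 2.266×10⁻⁵ mol.
As a count: 2.266×10⁻⁵ × 6.022×10²³ = 1.4×10¹⁹.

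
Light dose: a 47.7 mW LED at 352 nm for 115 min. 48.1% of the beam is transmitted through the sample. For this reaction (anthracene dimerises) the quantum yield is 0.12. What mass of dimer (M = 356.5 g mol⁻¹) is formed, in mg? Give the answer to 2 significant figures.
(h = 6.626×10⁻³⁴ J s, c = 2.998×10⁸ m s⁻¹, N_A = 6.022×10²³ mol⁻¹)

Photon energy at 352 nm: hc/λ = (6.626×10⁻³⁴)(2.998×10⁸)/(352×10⁻⁹) = 5.643×10⁻¹⁹ J.
Energy delivered: (47.7 mW)(6900 s) = 329.1 J.
Photons incident: 329.1 / 5.643×10⁻¹⁹ = 5.832×10²⁰, i.e. 5.832×10²⁰/6.022×10²³ = 9.684×10⁻⁴ mol.
Fraction absorbed: 1 − 48.1/100 = 0.5190.
Photons absorbed: 0.5190 × 9.684×10⁻⁴ = 5.026×10⁻⁴ mol.
Product: Φ × n_abs = 0.12 × 5.026×10⁻⁴ = 6.031×10⁻⁵ mol.
Mass: 6.031×10⁻⁵ × 356.5 = 0.02150 g = 22 mg.

22 mg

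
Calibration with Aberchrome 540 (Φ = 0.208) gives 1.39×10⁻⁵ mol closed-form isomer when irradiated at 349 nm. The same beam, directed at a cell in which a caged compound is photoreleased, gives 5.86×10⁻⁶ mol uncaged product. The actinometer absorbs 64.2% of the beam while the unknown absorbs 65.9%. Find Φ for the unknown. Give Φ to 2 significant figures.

Φ = 0.085

Photons absorbed by the actinometer: 1.39×10⁻⁵ / 0.208 = 6.683×10⁻⁵ mol.
Incident flux: 6.683×10⁻⁵ / 0.642 = 1.041×10⁻⁴ einstein.
Absorbed by unknown: 0.659 × 1.041×10⁻⁴ = 6.860×10⁻⁵ mol.
Φ(unknown) = 5.86×10⁻⁶ / 6.860×10⁻⁵ = 0.085.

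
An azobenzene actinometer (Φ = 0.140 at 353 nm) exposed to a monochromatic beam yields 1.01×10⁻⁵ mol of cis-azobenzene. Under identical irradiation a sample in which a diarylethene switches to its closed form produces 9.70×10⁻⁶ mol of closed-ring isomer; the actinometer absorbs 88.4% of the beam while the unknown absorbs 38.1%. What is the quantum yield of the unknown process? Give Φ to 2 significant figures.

Φ = 0.31

Photons absorbed by the actinometer: 1.01×10⁻⁵ / 0.140 = 7.214×10⁻⁵ mol.
Incident flux: 7.214×10⁻⁵ / 0.884 = 8.161×10⁻⁵ einstein.
Absorbed by unknown: 0.381 × 8.161×10⁻⁵ = 3.109×10⁻⁵ mol.
Φ(unknown) = 9.70×10⁻⁶ / 3.109×10⁻⁵ = 0.31.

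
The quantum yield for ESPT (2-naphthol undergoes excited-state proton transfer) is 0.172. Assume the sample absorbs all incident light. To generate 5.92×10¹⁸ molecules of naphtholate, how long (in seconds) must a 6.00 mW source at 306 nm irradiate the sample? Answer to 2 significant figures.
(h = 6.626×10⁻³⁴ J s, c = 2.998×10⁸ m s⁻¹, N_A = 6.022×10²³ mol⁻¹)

t ≈ 3700 s

Product: 5.92×10¹⁸ / 6.022×10²³ = 9.831×10⁻⁶ mol.
Photons that must be absorbed: 9.831×10⁻⁶ / 0.172 = 5.716×10⁻⁵ mol.
Photon energy: hc/λ = 6.492×10⁻¹⁹ J; per mole, 3.909×10⁵ J mol⁻¹.
Energy required: 5.716×10⁻⁵ × 3.909×10⁵ = 22.34 J.
Time: 22.34 J / 0.006 W = 3700 s.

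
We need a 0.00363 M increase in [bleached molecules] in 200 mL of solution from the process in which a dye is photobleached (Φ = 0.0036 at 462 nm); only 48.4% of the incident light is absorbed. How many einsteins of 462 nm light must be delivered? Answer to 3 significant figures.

0.417 einstein

Product: (0.00363 M)(0.2 L) = 7.260e-4 mol.
Photons that must be absorbed: 7.260e-4 / 0.0036 = 0.2017 mol.
Incident photons needed: 0.2017 / 0.484 = 0.4167 mol.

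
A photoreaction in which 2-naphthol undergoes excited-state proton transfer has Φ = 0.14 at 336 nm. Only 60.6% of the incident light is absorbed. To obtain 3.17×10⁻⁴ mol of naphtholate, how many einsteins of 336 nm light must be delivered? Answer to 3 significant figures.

0.00374 einstein

Photons that must be absorbed: 3.17×10⁻⁴ / 0.14 = 0.002264 mol.
Incident photons needed: 0.002264 / 0.606 = 0.003736 mol.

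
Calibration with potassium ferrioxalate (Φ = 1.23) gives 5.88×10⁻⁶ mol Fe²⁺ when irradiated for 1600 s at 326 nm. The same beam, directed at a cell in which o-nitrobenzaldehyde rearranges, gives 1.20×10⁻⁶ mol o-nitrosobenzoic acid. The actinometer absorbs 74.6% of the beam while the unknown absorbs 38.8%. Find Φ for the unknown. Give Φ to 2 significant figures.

Photons absorbed by the actinometer: 5.88×10⁻⁶ / 1.23 = 4.780×10⁻⁶ mol.
Incident flux: 4.780×10⁻⁶ / 0.746 = 6.408×10⁻⁶ einstein.
Absorbed by unknown: 0.388 × 6.408×10⁻⁶ = 2.486×10⁻⁶ mol.
Φ(unknown) = 1.20×10⁻⁶ / 2.486×10⁻⁶ = 0.48.

Φ = 0.48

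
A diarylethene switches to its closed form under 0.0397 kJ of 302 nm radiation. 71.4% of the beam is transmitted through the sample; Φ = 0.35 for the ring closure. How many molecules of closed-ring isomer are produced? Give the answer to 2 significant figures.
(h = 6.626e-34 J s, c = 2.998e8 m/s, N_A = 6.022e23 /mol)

Photon energy at 302 nm: hc/λ = (6.626e-34)(2.998e8)/(302e-9) = 6.578e-19 J.
Incident energy: 0.0397 kJ = 39.7 J.
Photons incident: 39.7 / 6.578e-19 = 6.035e19, i.e. 6.035e19/6.022e23 = 1.002e-4 mol.
Fraction absorbed: 1 − 71.4/100 = 0.2860.
Photons absorbed: 0.2860 × 1.002e-4 = 2.866e-5 mol.
Product: Φ × n_abs = 0.35 × 2.866e-5 = 1.003e-5 mol.
As a count: 1.003e-5 × 6.022e23 = 6.0e18.

6.0e18 molecules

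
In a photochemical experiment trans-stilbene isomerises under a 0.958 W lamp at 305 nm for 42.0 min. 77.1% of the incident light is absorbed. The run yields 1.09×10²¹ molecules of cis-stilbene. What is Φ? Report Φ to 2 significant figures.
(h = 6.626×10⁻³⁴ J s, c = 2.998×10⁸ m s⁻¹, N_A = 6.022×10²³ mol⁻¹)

Φ = 0.38

Product: 1.09×10²¹ / 6.022×10²³ = 0.001810 mol.
Photon energy at 305 nm: hc/λ = (6.626×10⁻³⁴)(2.998×10⁸)/(305×10⁻⁹) = 6.513×10⁻¹⁹ J.
Energy delivered: (0.958 W)(2520 s) = 2414 J.
Photons incident: 2414 / 6.513×10⁻¹⁹ = 3.706×10²¹, i.e. 3.706×10²¹/6.022×10²³ = 0.006154 mol.
Photons absorbed: 0.771 × 0.006154 = 0.004745 mol.
Φ = 0.001810 mol / 0.004745 mol photons = 0.38.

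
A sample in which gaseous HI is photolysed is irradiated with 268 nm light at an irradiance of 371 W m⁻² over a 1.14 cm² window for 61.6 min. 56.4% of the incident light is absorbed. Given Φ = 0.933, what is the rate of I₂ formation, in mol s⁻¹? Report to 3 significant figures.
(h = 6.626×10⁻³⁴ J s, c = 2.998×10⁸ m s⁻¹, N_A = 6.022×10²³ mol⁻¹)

4.99×10⁻⁸ mol s⁻¹

Photon energy at 268 nm: hc/λ = (6.626×10⁻³⁴)(2.998×10⁸)/(268×10⁻⁹) = 7.412×10⁻¹⁹ J.
Energy delivered: (371 W m⁻²)(1.14×10⁻⁴ m²)(3696 s) = 156.3 J.
Photons incident: 156.3 / 7.412×10⁻¹⁹ = 2.109×10²⁰, i.e. 2.109×10²⁰/6.022×10²³ = 3.502×10⁻⁴ mol.
Photons absorbed: 0.564 × 3.502×10⁻⁴ = 1.975×10⁻⁴ mol.
Product formed: 0.933 × 1.975×10⁻⁴ = 1.843×10⁻⁴ mol.
Rate: 1.843×10⁻⁴ / 3696 s = 4.99×10⁻⁸ mol s⁻¹.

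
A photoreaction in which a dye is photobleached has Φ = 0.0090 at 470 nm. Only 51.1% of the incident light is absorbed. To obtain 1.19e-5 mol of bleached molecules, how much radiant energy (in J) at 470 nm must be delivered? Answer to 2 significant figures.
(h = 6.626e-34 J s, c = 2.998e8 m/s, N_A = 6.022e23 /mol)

660 J

Photons that must be absorbed: 1.19e-5 / 0.0090 = 0.001322 mol.
Incident photons needed: 0.001322 / 0.511 = 0.002587 mol.
Photon energy: hc/λ = 4.227e-19 J; per mole, 2.545e5 J mol⁻¹.
Energy required: 0.002587 × 2.545e5 = 660 J.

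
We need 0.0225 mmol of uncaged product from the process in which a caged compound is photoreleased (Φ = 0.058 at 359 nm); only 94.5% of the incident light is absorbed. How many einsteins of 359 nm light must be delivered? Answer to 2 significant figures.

4.1×10⁻⁴ einstein

Product: 0.0225 mmol = 2.25×10⁻⁵ mol.
Photons that must be absorbed: 2.25×10⁻⁵ / 0.058 = 3.879×10⁻⁴ mol.
Incident photons needed: 3.879×10⁻⁴ / 0.945 = 4.105×10⁻⁴ mol.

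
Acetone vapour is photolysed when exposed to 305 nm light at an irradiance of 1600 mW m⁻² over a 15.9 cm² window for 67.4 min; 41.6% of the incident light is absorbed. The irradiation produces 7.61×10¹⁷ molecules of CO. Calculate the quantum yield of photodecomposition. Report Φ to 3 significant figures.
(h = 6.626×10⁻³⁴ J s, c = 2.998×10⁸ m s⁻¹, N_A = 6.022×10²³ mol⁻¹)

Φ = 0.116

Product: 7.61×10¹⁷ / 6.022×10²³ = 1.264×10⁻⁶ mol.
Photon energy at 305 nm: hc/λ = (6.626×10⁻³⁴)(2.998×10⁸)/(305×10⁻⁹) = 6.513×10⁻¹⁹ J.
Energy delivered: (1600 mW m⁻²)(15.9×10⁻⁴ m²)(4044 s) = 10.29 J.
Photons incident: 10.29 / 6.513×10⁻¹⁹ = 1.580×10¹⁹, i.e. 1.580×10¹⁹/6.022×10²³ = 2.624×10⁻⁵ mol.
Photons absorbed: 0.416 × 2.624×10⁻⁵ = 1.092×10⁻⁵ mol.
Φ = 1.264×10⁻⁶ mol / 1.092×10⁻⁵ mol photons = 0.116.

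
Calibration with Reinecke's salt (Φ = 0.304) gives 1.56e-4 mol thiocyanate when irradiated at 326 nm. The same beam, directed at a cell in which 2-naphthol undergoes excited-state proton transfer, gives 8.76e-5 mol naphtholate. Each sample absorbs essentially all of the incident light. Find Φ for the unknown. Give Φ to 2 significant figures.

Photons absorbed by the actinometer: 1.56e-4 / 0.304 = 5.132e-4 mol.
Φ(unknown) = 8.76e-5 / 5.132e-4 = 0.17.

Φ = 0.17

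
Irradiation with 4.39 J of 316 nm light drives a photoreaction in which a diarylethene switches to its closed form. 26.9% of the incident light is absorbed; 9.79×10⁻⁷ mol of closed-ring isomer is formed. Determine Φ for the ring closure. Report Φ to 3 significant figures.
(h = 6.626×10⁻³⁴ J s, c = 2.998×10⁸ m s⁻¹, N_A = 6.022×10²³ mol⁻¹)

Φ = 0.314

Photon energy at 316 nm: hc/λ = (6.626×10⁻³⁴)(2.998×10⁸)/(316×10⁻⁹) = 6.286×10⁻¹⁹ J.
Photons incident: 4.39 / 6.286×10⁻¹⁹ = 6.984×10¹⁸, i.e. 6.984×10¹⁸/6.022×10²³ = 1.160×10⁻⁵ mol.
Photons absorbed: 0.269 × 1.160×10⁻⁵ = 3.120×10⁻⁶ mol.
Φ = 9.79×10⁻⁷ mol / 3.120×10⁻⁶ mol photons = 0.314.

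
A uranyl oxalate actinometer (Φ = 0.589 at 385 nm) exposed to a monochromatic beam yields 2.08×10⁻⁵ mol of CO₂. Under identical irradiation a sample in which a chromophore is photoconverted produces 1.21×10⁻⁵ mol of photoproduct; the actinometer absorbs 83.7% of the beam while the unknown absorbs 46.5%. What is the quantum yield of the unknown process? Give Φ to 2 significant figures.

Φ = 0.62

Photons absorbed by the actinometer: 2.08×10⁻⁵ / 0.589 = 3.531×10⁻⁵ mol.
Incident flux: 3.531×10⁻⁵ / 0.837 = 4.219×10⁻⁵ einstein.
Absorbed by unknown: 0.465 × 4.219×10⁻⁵ = 1.962×10⁻⁵ mol.
Φ(unknown) = 1.21×10⁻⁵ / 1.962×10⁻⁵ = 0.62.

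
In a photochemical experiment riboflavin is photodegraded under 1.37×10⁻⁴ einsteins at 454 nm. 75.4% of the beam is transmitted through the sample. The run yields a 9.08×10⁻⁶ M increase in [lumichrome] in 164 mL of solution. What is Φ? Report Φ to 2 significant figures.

Φ = 0.044

Product: (9.08×10⁻⁶ M)(0.164 L) = 1.489×10⁻⁶ mol.
Fraction absorbed: 1 − 75.4/100 = 0.2460.
Photons absorbed: 0.2460 × 1.37×10⁻⁴ = 3.370×10⁻⁵ mol.
Φ = 1.489×10⁻⁶ mol / 3.370×10⁻⁵ mol photons = 0.044.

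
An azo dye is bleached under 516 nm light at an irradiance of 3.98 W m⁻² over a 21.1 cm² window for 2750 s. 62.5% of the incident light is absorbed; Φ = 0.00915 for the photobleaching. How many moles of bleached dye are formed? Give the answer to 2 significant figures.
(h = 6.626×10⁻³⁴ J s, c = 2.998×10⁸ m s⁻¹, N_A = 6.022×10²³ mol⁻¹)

5.7×10⁻⁷ mol

Photon energy at 516 nm: hc/λ = (6.626×10⁻³⁴)(2.998×10⁸)/(516×10⁻⁹) = 3.850×10⁻¹⁹ J.
Energy delivered: (3.98 W m⁻²)(21.1×10⁻⁴ m²)(2750 s) = 23.09 J.
Photons incident: 23.09 / 3.850×10⁻¹⁹ = 5.997×10¹⁹, i.e. 5.997×10¹⁹/6.022×10²³ = 9.958×10⁻⁵ mol.
Photons absorbed: 0.625 × 9.958×10⁻⁵ = 6.224×10⁻⁵ mol.
Product: Φ × n_abs = 0.00915 × 6.224×10⁻⁵ = 5.695×10⁻⁷ mol.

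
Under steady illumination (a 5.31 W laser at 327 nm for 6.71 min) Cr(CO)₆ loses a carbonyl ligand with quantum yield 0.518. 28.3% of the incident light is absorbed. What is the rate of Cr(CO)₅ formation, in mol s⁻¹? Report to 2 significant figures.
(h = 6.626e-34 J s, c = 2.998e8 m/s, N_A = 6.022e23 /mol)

2.1e-6 mol s⁻¹

Photon energy at 327 nm: hc/λ = (6.626e-34)(2.998e8)/(327e-9) = 6.075e-19 J.
Energy delivered: (5.31 W)(402.6 s) = 2138 J.
Photons incident: 2138 / 6.075e-19 = 3.519e21, i.e. 3.519e21/6.022e23 = 0.005844 mol.
Photons absorbed: 0.283 × 0.005844 = 0.001654 mol.
Product formed: 0.518 × 0.001654 = 8.568e-4 mol.
Rate: 8.568e-4 / 402.6 s = 2.1e-6 mol s⁻¹.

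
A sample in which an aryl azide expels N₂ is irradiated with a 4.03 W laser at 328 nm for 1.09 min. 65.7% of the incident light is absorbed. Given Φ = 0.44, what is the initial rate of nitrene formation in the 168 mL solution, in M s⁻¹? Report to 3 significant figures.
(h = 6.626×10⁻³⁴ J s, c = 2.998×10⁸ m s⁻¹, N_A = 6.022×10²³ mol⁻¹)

Photon energy at 328 nm: hc/λ = (6.626×10⁻³⁴)(2.998×10⁸)/(328×10⁻⁹) = 6.056×10⁻¹⁹ J.
Energy delivered: (4.03 W)(65.4 s) = 263.6 J.
Photons incident: 263.6 / 6.056×10⁻¹⁹ = 4.353×10²⁰, i.e. 4.353×10²⁰/6.022×10²³ = 7.228×10⁻⁴ mol.
Photons absorbed: 0.657 × 7.228×10⁻⁴ = 4.749×10⁻⁴ mol.
Product formed: 0.44 × 4.749×10⁻⁴ = 2.090×10⁻⁴ mol.
Rate: 2.090×10⁻⁴ mol / (65.4 s × 0.168 L) = 1.90×10⁻⁵ M s⁻¹.

1.90×10⁻⁵ M s⁻¹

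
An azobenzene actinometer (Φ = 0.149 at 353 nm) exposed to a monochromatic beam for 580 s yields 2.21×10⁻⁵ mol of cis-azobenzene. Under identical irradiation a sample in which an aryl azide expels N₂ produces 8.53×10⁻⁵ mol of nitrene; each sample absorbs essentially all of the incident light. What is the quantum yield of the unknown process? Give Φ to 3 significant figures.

Photons absorbed by the actinometer: 2.21×10⁻⁵ / 0.149 = 1.483×10⁻⁴ mol.
Φ(unknown) = 8.53×10⁻⁵ / 1.483×10⁻⁴ = 0.575.

Φ = 0.575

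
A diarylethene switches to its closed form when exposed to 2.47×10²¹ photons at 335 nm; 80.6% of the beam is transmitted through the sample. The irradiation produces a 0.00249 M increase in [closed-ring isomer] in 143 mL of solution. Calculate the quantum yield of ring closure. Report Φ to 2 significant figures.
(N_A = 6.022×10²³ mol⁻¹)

Φ = 0.45

Product: (0.00249 M)(0.143 L) = 3.561×10⁻⁴ mol.
Moles of photons: 2.47×10²¹ / 6.022×10²³ = 0.004102 mol.
Fraction absorbed: 1 − 80.6/100 = 0.1940.
Photons absorbed: 0.1940 × 0.004102 = 7.958×10⁻⁴ mol.
Φ = 3.561×10⁻⁴ mol / 7.958×10⁻⁴ mol photons = 0.45.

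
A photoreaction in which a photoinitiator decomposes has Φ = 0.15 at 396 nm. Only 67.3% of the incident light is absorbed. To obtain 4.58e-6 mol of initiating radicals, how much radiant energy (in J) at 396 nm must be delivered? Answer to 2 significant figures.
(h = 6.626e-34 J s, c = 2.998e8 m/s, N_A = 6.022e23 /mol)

14 J

Photons that must be absorbed: 4.58e-6 / 0.15 = 3.053e-5 mol.
Incident photons needed: 3.053e-5 / 0.673 = 4.536e-5 mol.
Photon energy: hc/λ = 5.016e-19 J; per mole, 3.021e5 J mol⁻¹.
Energy required: 4.536e-5 × 3.021e5 = 14 J.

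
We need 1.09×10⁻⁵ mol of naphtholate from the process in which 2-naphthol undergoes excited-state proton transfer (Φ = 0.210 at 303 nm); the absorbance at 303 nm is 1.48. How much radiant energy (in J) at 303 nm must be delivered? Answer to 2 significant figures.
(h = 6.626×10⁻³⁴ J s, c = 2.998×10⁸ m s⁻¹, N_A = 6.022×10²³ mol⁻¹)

21 J

Photons that must be absorbed: 1.09×10⁻⁵ / 0.210 = 5.190×10⁻⁵ mol.
Fraction absorbed: 1 − 10^(−1.48) = 0.9669.
Incident photons needed: 5.190×10⁻⁵ / 0.9669 = 5.368×10⁻⁵ mol.
Photon energy: hc/λ = 6.556×10⁻¹⁹ J; per mole, 3.948×10⁵ J mol⁻¹.
Energy required: 5.368×10⁻⁵ × 3.948×10⁵ = 21 J.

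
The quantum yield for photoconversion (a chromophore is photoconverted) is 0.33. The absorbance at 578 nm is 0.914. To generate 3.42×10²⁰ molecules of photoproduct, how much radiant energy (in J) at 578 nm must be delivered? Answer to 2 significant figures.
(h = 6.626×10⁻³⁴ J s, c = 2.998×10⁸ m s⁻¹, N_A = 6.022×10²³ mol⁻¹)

Product: 3.42×10²⁰ / 6.022×10²³ = 5.679×10⁻⁴ mol.
Photons that must be absorbed: 5.679×10⁻⁴ / 0.33 = 0.001721 mol.
Fraction absorbed: 1 − 10^(−0.914) = 0.8781.
Incident photons needed: 0.001721 / 0.8781 = 0.001960 mol.
Photon energy: hc/λ = 3.437×10⁻¹⁹ J; per mole, 2.070×10⁵ J mol⁻¹.
Energy required: 0.001960 × 2.070×10⁵ = 410 J.

410 J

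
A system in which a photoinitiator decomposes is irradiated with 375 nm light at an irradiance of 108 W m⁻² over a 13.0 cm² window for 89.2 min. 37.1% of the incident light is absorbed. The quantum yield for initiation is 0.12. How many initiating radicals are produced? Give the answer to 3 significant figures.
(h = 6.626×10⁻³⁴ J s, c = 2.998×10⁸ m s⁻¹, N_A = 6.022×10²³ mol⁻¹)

6.32×10¹⁹ initiating radicals

Photon energy at 375 nm: hc/λ = (6.626×10⁻³⁴)(2.998×10⁸)/(375×10⁻⁹) = 5.297×10⁻¹⁹ J.
Energy delivered: (108 W m⁻²)(13.0×10⁻⁴ m²)(5352 s) = 751.4 J.
Photons incident: 751.4 / 5.297×10⁻¹⁹ = 1.419×10²¹, i.e. 1.419×10²¹/6.022×10²³ = 0.002356 mol.
Photons absorbed: 0.371 × 0.002356 = 8.741×10⁻⁴ mol.
Product: Φ × n_abs = 0.12 × 8.741×10⁻⁴ = 1.049×10⁻⁴ mol.
As a count: 1.049×10⁻⁴ × 6.022×10²³ = 6.32×10¹⁹.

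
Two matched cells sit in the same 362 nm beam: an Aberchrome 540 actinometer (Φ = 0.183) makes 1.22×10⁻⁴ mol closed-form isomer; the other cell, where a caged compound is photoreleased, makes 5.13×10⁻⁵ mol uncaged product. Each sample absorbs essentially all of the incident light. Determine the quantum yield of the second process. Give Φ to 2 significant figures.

Photons absorbed by the actinometer: 1.22×10⁻⁴ / 0.183 = 6.667×10⁻⁴ mol.
Φ(unknown) = 5.13×10⁻⁵ / 6.667×10⁻⁴ = 0.077.

Φ = 0.077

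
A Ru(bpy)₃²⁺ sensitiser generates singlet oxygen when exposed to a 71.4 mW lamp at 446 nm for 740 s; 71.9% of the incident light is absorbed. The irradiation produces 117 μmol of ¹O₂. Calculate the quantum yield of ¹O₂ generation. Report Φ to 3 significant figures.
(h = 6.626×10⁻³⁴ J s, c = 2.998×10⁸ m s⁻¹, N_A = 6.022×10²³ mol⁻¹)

Product: 117 μmol = 1.17×10⁻⁴ mol.
Photon energy at 446 nm: hc/λ = (6.626×10⁻³⁴)(2.998×10⁸)/(446×10⁻⁹) = 4.454×10⁻¹⁹ J.
Energy delivered: (71.4 mW)(740 s) = 52.84 J.
Photons incident: 52.84 / 4.454×10⁻¹⁹ = 1.186×10²⁰, i.e. 1.186×10²⁰/6.022×10²³ = 1.969×10⁻⁴ mol.
Photons absorbed: 0.719 × 1.969×10⁻⁴ = 1.416×10⁻⁴ mol.
Φ = 1.17×10⁻⁴ mol / 1.416×10⁻⁴ mol photons = 0.826.

Φ = 0.826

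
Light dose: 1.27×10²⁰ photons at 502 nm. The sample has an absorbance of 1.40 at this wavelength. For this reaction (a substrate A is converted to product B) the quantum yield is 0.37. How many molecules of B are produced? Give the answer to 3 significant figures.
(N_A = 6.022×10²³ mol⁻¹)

Moles of photons: 1.27×10²⁰ / 6.022×10²³ = 2.109×10⁻⁴ mol.
Fraction absorbed: 1 − 10^(−1.40) = 0.9602.
Photons absorbed: 0.9602 × 2.109×10⁻⁴ = 2.025×10⁻⁴ mol.
Product: Φ × n_abs = 0.37 × 2.025×10⁻⁴ = 7.492×10⁻⁵ mol.
As a count: 7.492×10⁻⁵ × 6.022×10²³ = 4.51×10¹⁹.

4.51×10¹⁹ molecules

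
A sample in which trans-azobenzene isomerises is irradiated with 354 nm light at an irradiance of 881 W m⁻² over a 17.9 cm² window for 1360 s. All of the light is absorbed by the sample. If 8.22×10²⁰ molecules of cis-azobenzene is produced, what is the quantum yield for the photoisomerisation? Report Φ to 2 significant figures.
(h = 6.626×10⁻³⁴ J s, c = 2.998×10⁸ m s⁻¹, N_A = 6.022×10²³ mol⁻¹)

Product: 8.22×10²⁰ / 6.022×10²³ = 0.001365 mol.
Photon energy at 354 nm: hc/λ = (6.626×10⁻³⁴)(2.998×10⁸)/(354×10⁻⁹) = 5.612×10⁻¹⁹ J.
Energy delivered: (881 W m⁻²)(17.9×10⁻⁴ m²)(1360 s) = 2145 J.
Photons incident: 2145 / 5.612×10⁻¹⁹ = 3.822×10²¹, i.e. 3.822×10²¹/6.022×10²³ = 0.006347 mol.
Φ = 0.001365 mol / 0.006347 mol photons = 0.22.

Φ = 0.22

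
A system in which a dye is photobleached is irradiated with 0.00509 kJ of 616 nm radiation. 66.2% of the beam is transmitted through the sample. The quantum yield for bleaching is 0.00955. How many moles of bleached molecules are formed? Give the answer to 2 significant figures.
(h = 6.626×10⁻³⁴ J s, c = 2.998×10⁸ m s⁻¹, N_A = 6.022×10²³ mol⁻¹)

8.5×10⁻⁸ mol

Photon energy at 616 nm: hc/λ = (6.626×10⁻³⁴)(2.998×10⁸)/(616×10⁻⁹) = 3.225×10⁻¹⁹ J.
Incident energy: 0.00509 kJ = 5.09 J.
Photons incident: 5.09 / 3.225×10⁻¹⁹ = 1.578×10¹⁹, i.e. 1.578×10¹⁹/6.022×10²³ = 2.620×10⁻⁵ mol.
Fraction absorbed: 1 − 66.2/100 = 0.3380.
Photons absorbed: 0.3380 × 2.620×10⁻⁵ = 8.856×10⁻⁶ mol.
Product: Φ × n_abs = 0.00955 × 8.856×10⁻⁶ = 8.457×10⁻⁸ mol.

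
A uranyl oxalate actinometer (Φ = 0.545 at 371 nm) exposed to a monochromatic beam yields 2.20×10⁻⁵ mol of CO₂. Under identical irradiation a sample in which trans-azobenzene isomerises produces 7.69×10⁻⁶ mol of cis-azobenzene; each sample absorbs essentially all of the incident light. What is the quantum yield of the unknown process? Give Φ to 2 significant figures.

Φ = 0.19

Photons absorbed by the actinometer: 2.20×10⁻⁵ / 0.545 = 4.037×10⁻⁵ mol.
Φ(unknown) = 7.69×10⁻⁶ / 4.037×10⁻⁵ = 0.19.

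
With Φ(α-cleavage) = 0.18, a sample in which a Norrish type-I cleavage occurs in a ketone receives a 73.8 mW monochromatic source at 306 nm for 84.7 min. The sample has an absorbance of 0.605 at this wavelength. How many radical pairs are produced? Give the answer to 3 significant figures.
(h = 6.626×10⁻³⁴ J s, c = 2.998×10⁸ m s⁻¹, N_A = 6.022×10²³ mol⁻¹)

Photon energy at 306 nm: hc/λ = (6.626×10⁻³⁴)(2.998×10⁸)/(306×10⁻⁹) = 6.492×10⁻¹⁹ J.
Energy delivered: (73.8 mW)(5082 s) = 375.1 J.
Photons incident: 375.1 / 6.492×10⁻¹⁹ = 5.778×10²⁰, i.e. 5.778×10²⁰/6.022×10²³ = 9.595×10⁻⁴ mol.
Fraction absorbed: 1 − 10^(−0.605) = 0.7517.
Photons absorbed: 0.7517 × 9.595×10⁻⁴ = 7.213×10⁻⁴ mol.
Product: Φ × n_abs = 0.18 × 7.213×10⁻⁴ = 1.298×10⁻⁴ mol.
As a count: 1.298×10⁻⁴ × 6.022×10²³ = 7.82×10¹⁹.

7.82×10¹⁹ radical pairs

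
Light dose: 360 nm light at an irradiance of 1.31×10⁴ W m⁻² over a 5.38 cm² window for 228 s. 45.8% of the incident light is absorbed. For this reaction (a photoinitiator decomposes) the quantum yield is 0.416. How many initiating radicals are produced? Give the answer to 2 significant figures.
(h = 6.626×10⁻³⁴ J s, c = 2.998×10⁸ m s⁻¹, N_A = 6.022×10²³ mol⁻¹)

5.5×10²⁰ initiating radicals

Photon energy at 360 nm: hc/λ = (6.626×10⁻³⁴)(2.998×10⁸)/(360×10⁻⁹) = 5.518×10⁻¹⁹ J.
Energy delivered: (1.31×10⁴ W m⁻²)(5.38×10⁻⁴ m²)(228 s) = 1607 J.
Photons incident: 1607 / 5.518×10⁻¹⁹ = 2.912×10²¹, i.e. 2.912×10²¹/6.022×10²³ = 0.004836 mol.
Photons absorbed: 0.458 × 0.004836 = 0.002215 mol.
Product: Φ × n_abs = 0.416 × 0.002215 = 9.214×10⁻⁴ mol.
As a count: 9.214×10⁻⁴ × 6.022×10²³ = 5.5×10²⁰.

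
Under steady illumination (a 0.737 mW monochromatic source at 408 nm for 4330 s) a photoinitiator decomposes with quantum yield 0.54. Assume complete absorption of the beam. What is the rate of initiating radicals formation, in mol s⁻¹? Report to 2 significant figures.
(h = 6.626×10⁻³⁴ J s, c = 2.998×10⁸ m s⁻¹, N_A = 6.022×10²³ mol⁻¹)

Photon energy at 408 nm: hc/λ = (6.626×10⁻³⁴)(2.998×10⁸)/(408×10⁻⁹) = 4.869×10⁻¹⁹ J.
Energy delivered: (0.737 mW)(4330 s) = 3.191 J.
Photons incident: 3.191 / 4.869×10⁻¹⁹ = 6.554×10¹⁸, i.e. 6.554×10¹⁸/6.022×10²³ = 1.088×10⁻⁵ mol.
Product formed: 0.54 × 1.088×10⁻⁵ = 5.875×10⁻⁶ mol.
Rate: 5.875×10⁻⁶ / 4330 s = 1.4×10⁻⁹ mol s⁻¹.

1.4×10⁻⁹ mol s⁻¹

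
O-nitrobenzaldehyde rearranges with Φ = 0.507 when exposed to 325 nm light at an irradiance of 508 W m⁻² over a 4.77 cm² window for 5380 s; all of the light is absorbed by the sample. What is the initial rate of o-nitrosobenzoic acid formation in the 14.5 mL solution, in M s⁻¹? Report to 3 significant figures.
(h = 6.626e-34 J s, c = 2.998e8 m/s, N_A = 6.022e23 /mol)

Photon energy at 325 nm: hc/λ = (6.626e-34)(2.998e8)/(325e-9) = 6.112e-19 J.
Energy delivered: (508 W m⁻²)(4.77e-4 m²)(5380 s) = 1304 J.
Photons incident: 1304 / 6.112e-19 = 2.134e21, i.e. 2.134e21/6.022e23 = 0.003544 mol.
Product formed: 0.507 × 0.003544 = 0.001797 mol.
Rate: 0.001797 mol / (5380 s × 0.0145 L) = 2.30e-5 M s⁻¹.

2.30e-5 M s⁻¹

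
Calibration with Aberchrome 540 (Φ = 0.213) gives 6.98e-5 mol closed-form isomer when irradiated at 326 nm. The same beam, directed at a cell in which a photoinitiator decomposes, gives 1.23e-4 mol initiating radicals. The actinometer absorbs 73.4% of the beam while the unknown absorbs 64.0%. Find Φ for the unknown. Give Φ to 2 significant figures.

Photons absorbed by the actinometer: 6.98e-5 / 0.213 = 3.277e-4 mol.
Incident flux: 3.277e-4 / 0.734 = 4.465e-4 einstein.
Absorbed by unknown: 0.640 × 4.465e-4 = 2.858e-4 mol.
Φ(unknown) = 1.23e-4 / 2.858e-4 = 0.43.

Φ = 0.43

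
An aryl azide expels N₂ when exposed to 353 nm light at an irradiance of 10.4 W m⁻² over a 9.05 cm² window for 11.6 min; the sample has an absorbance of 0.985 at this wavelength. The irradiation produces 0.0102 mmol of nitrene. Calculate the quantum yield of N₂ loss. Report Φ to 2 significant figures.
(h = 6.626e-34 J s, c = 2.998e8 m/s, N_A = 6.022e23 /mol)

Product: 0.0102 mmol = 1.02e-5 mol.
Photon energy at 353 nm: hc/λ = (6.626e-34)(2.998e8)/(353e-9) = 5.627e-19 J.
Energy delivered: (10.4 W m⁻²)(9.05e-4 m²)(696 s) = 6.551 J.
Photons incident: 6.551 / 5.627e-19 = 1.164e19, i.e. 1.164e19/6.022e23 = 1.933e-5 mol.
Fraction absorbed: 1 − 10^(−0.985) = 0.8965.
Photons absorbed: 0.8965 × 1.933e-5 = 1.733e-5 mol.
Φ = 1.02e-5 mol / 1.733e-5 mol photons = 0.59.

Φ = 0.59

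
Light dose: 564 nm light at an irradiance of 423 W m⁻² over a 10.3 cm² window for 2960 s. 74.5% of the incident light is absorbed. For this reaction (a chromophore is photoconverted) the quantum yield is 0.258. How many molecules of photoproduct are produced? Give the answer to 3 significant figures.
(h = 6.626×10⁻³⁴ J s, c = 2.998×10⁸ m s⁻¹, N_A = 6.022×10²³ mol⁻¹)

7.04×10²⁰ molecules

Photon energy at 564 nm: hc/λ = (6.626×10⁻³⁴)(2.998×10⁸)/(564×10⁻⁹) = 3.522×10⁻¹⁹ J.
Energy delivered: (423 W m⁻²)(10.3×10⁻⁴ m²)(2960 s) = 1290 J.
Photons incident: 1290 / 3.522×10⁻¹⁹ = 3.663×10²¹, i.e. 3.663×10²¹/6.022×10²³ = 0.006083 mol.
Photons absorbed: 0.745 × 0.006083 = 0.004532 mol.
Product: Φ × n_abs = 0.258 × 0.004532 = 0.001169 mol.
As a count: 0.001169 × 6.022×10²³ = 7.04×10²⁰.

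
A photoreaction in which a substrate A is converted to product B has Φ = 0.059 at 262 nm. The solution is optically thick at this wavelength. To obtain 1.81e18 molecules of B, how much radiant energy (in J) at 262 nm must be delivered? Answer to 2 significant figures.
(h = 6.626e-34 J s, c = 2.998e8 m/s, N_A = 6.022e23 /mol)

Product: 1.81e18 / 6.022e23 = 3.006e-6 mol.
Photons that must be absorbed: 3.006e-6 / 0.059 = 5.095e-5 mol.
Photon energy: hc/λ = 7.582e-19 J; per mole, 4.566e5 J mol⁻¹.
Energy required: 5.095e-5 × 4.566e5 = 23 J.

23 J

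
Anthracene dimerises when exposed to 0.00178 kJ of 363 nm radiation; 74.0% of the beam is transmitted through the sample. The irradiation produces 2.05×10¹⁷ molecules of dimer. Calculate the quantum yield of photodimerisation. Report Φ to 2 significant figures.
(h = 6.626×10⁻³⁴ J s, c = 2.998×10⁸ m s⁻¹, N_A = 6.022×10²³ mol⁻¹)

Product: 2.05×10¹⁷ / 6.022×10²³ = 3.404×10⁻⁷ mol.
Photon energy at 363 nm: hc/λ = (6.626×10⁻³⁴)(2.998×10⁸)/(363×10⁻⁹) = 5.472×10⁻¹⁹ J.
Incident energy: 0.00178 kJ = 1.78 J.
Photons incident: 1.78 / 5.472×10⁻¹⁹ = 3.253×10¹⁸, i.e. 3.253×10¹⁸/6.022×10²³ = 5.402×10⁻⁶ mol.
Fraction absorbed: 1 − 74.0/100 = 0.2600.
Photons absorbed: 0.2600 × 5.402×10⁻⁶ = 1.405×10⁻⁶ mol.
Φ = 3.404×10⁻⁷ mol / 1.405×10⁻⁶ mol photons = 0.24.

Φ = 0.24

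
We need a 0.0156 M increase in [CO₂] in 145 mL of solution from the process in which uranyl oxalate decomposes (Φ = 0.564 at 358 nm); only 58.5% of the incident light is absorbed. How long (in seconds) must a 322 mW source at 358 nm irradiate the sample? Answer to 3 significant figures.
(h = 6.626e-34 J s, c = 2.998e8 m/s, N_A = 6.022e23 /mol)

t ≈ 7110 s

Product: (0.0156 M)(0.145 L) = 0.002262 mol.
Photons that must be absorbed: 0.002262 / 0.564 = 0.004011 mol.
Incident photons needed: 0.004011 / 0.585 = 0.006856 mol.
Photon energy: hc/λ = 5.549e-19 J; per mole, 3.342e5 J mol⁻¹.
Energy required: 0.006856 × 3.342e5 = 2291 J.
Time: 2291 J / 0.322 W = 7110 s.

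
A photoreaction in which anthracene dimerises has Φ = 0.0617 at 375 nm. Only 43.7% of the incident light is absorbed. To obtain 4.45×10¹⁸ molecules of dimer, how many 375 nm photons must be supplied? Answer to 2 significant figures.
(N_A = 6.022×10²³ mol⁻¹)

Product: 4.45×10¹⁸ / 6.022×10²³ = 7.390×10⁻⁶ mol.
Photons that must be absorbed: 7.390×10⁻⁶ / 0.0617 = 1.198×10⁻⁴ mol.
Incident photons needed: 1.198×10⁻⁴ / 0.437 = 2.741×10⁻⁴ mol.
Photon count: 2.741×10⁻⁴ × 6.022×10²³ = 1.7×10²⁰.

1.7×10²⁰ photons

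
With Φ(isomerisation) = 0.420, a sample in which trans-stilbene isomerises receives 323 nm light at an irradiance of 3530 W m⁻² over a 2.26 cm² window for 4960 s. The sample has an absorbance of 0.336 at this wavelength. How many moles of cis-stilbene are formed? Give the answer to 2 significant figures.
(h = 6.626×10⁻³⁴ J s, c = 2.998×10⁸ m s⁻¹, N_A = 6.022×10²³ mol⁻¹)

0.0024 mol

Photon energy at 323 nm: hc/λ = (6.626×10⁻³⁴)(2.998×10⁸)/(323×10⁻⁹) = 6.150×10⁻¹⁹ J.
Energy delivered: (3530 W m⁻²)(2.26×10⁻⁴ m²)(4960 s) = 3957 J.
Photons incident: 3957 / 6.150×10⁻¹⁹ = 6.434×10²¹, i.e. 6.434×10²¹/6.022×10²³ = 0.01068 mol.
Fraction absorbed: 1 − 10^(−0.336) = 0.5387.
Photons absorbed: 0.5387 × 0.01068 = 0.005753 mol.
Product: Φ × n_abs = 0.420 × 0.005753 = 0.002416 mol.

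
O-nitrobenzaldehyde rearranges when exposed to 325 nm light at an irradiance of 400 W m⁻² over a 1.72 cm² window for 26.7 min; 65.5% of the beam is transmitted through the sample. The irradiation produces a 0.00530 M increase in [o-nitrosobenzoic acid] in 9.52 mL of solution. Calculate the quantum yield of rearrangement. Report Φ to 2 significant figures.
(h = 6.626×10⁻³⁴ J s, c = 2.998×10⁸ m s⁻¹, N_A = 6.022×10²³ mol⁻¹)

Φ = 0.49

Product: (0.00530 M)(0.00952 L) = 5.046×10⁻⁵ mol.
Photon energy at 325 nm: hc/λ = (6.626×10⁻³⁴)(2.998×10⁸)/(325×10⁻⁹) = 6.112×10⁻¹⁹ J.
Energy delivered: (400 W m⁻²)(1.72×10⁻⁴ m²)(1602 s) = 110.2 J.
Photons incident: 110.2 / 6.112×10⁻¹⁹ = 1.803×10²⁰, i.e. 1.803×10²⁰/6.022×10²³ = 2.994×10⁻⁴ mol.
Fraction absorbed: 1 − 65.5/100 = 0.3450.
Photons absorbed: 0.3450 × 2.994×10⁻⁴ = 1.033×10⁻⁴ mol.
Φ = 5.046×10⁻⁵ mol / 1.033×10⁻⁴ mol photons = 0.49.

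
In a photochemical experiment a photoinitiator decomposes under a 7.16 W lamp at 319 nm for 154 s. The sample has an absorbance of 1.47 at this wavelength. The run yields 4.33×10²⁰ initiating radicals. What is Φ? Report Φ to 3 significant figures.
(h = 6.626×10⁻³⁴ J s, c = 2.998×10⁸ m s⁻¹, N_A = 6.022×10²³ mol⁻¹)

Product: 4.33×10²⁰ / 6.022×10²³ = 7.190×10⁻⁴ mol.
Photon energy at 319 nm: hc/λ = (6.626×10⁻³⁴)(2.998×10⁸)/(319×10⁻⁹) = 6.227×10⁻¹⁹ J.
Energy delivered: (7.16 W)(154 s) = 1103 J.
Photons incident: 1103 / 6.227×10⁻¹⁹ = 1.771×10²¹, i.e. 1.771×10²¹/6.022×10²³ = 0.002941 mol.
Fraction absorbed: 1 − 10^(−1.47) = 0.9661.
Photons absorbed: 0.9661 × 0.002941 = 0.002841 mol.
Φ = 7.190×10⁻⁴ mol / 0.002841 mol photons = 0.253.

Φ = 0.253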